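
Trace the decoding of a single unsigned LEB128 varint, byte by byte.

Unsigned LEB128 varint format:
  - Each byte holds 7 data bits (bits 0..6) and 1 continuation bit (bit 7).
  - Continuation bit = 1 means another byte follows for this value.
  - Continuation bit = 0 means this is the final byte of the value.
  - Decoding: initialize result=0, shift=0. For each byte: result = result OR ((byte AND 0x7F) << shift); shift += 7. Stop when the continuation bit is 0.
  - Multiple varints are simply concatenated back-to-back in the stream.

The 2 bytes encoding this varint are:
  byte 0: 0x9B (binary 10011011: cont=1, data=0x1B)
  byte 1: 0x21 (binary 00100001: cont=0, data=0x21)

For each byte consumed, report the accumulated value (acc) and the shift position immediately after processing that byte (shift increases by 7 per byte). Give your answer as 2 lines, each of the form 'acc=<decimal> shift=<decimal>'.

Answer: acc=27 shift=7
acc=4251 shift=14

Derivation:
byte 0=0x9B: payload=0x1B=27, contrib = 27<<0 = 27; acc -> 27, shift -> 7
byte 1=0x21: payload=0x21=33, contrib = 33<<7 = 4224; acc -> 4251, shift -> 14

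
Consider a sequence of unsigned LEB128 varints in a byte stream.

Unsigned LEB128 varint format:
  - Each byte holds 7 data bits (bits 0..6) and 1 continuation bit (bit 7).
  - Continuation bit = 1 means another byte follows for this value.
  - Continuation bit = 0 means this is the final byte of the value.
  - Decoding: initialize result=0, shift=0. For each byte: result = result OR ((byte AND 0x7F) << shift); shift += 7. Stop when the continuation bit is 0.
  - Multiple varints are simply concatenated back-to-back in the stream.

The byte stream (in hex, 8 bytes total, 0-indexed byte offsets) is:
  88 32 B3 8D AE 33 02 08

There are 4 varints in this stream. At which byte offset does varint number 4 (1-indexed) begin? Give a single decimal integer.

  byte[0]=0x88 cont=1 payload=0x08=8: acc |= 8<<0 -> acc=8 shift=7
  byte[1]=0x32 cont=0 payload=0x32=50: acc |= 50<<7 -> acc=6408 shift=14 [end]
Varint 1: bytes[0:2] = 88 32 -> value 6408 (2 byte(s))
  byte[2]=0xB3 cont=1 payload=0x33=51: acc |= 51<<0 -> acc=51 shift=7
  byte[3]=0x8D cont=1 payload=0x0D=13: acc |= 13<<7 -> acc=1715 shift=14
  byte[4]=0xAE cont=1 payload=0x2E=46: acc |= 46<<14 -> acc=755379 shift=21
  byte[5]=0x33 cont=0 payload=0x33=51: acc |= 51<<21 -> acc=107710131 shift=28 [end]
Varint 2: bytes[2:6] = B3 8D AE 33 -> value 107710131 (4 byte(s))
  byte[6]=0x02 cont=0 payload=0x02=2: acc |= 2<<0 -> acc=2 shift=7 [end]
Varint 3: bytes[6:7] = 02 -> value 2 (1 byte(s))
  byte[7]=0x08 cont=0 payload=0x08=8: acc |= 8<<0 -> acc=8 shift=7 [end]
Varint 4: bytes[7:8] = 08 -> value 8 (1 byte(s))

Answer: 7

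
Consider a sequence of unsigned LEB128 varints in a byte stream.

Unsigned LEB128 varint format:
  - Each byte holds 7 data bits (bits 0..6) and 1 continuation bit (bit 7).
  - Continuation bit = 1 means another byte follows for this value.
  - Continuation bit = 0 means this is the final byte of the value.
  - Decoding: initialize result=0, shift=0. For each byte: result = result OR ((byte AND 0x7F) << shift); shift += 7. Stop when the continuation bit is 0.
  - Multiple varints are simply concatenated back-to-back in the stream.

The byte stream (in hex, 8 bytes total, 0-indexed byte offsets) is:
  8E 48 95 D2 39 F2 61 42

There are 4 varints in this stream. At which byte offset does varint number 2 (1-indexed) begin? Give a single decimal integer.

Answer: 2

Derivation:
  byte[0]=0x8E cont=1 payload=0x0E=14: acc |= 14<<0 -> acc=14 shift=7
  byte[1]=0x48 cont=0 payload=0x48=72: acc |= 72<<7 -> acc=9230 shift=14 [end]
Varint 1: bytes[0:2] = 8E 48 -> value 9230 (2 byte(s))
  byte[2]=0x95 cont=1 payload=0x15=21: acc |= 21<<0 -> acc=21 shift=7
  byte[3]=0xD2 cont=1 payload=0x52=82: acc |= 82<<7 -> acc=10517 shift=14
  byte[4]=0x39 cont=0 payload=0x39=57: acc |= 57<<14 -> acc=944405 shift=21 [end]
Varint 2: bytes[2:5] = 95 D2 39 -> value 944405 (3 byte(s))
  byte[5]=0xF2 cont=1 payload=0x72=114: acc |= 114<<0 -> acc=114 shift=7
  byte[6]=0x61 cont=0 payload=0x61=97: acc |= 97<<7 -> acc=12530 shift=14 [end]
Varint 3: bytes[5:7] = F2 61 -> value 12530 (2 byte(s))
  byte[7]=0x42 cont=0 payload=0x42=66: acc |= 66<<0 -> acc=66 shift=7 [end]
Varint 4: bytes[7:8] = 42 -> value 66 (1 byte(s))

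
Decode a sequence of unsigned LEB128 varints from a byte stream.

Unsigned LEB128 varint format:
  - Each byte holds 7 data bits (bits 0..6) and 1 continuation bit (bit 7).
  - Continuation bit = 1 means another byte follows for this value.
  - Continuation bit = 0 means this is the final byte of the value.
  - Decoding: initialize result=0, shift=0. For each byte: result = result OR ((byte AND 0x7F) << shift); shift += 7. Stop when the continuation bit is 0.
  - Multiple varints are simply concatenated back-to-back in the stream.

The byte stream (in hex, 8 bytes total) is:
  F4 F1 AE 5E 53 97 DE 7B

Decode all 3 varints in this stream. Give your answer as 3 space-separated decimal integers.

Answer: 197900532 83 2027287

Derivation:
  byte[0]=0xF4 cont=1 payload=0x74=116: acc |= 116<<0 -> acc=116 shift=7
  byte[1]=0xF1 cont=1 payload=0x71=113: acc |= 113<<7 -> acc=14580 shift=14
  byte[2]=0xAE cont=1 payload=0x2E=46: acc |= 46<<14 -> acc=768244 shift=21
  byte[3]=0x5E cont=0 payload=0x5E=94: acc |= 94<<21 -> acc=197900532 shift=28 [end]
Varint 1: bytes[0:4] = F4 F1 AE 5E -> value 197900532 (4 byte(s))
  byte[4]=0x53 cont=0 payload=0x53=83: acc |= 83<<0 -> acc=83 shift=7 [end]
Varint 2: bytes[4:5] = 53 -> value 83 (1 byte(s))
  byte[5]=0x97 cont=1 payload=0x17=23: acc |= 23<<0 -> acc=23 shift=7
  byte[6]=0xDE cont=1 payload=0x5E=94: acc |= 94<<7 -> acc=12055 shift=14
  byte[7]=0x7B cont=0 payload=0x7B=123: acc |= 123<<14 -> acc=2027287 shift=21 [end]
Varint 3: bytes[5:8] = 97 DE 7B -> value 2027287 (3 byte(s))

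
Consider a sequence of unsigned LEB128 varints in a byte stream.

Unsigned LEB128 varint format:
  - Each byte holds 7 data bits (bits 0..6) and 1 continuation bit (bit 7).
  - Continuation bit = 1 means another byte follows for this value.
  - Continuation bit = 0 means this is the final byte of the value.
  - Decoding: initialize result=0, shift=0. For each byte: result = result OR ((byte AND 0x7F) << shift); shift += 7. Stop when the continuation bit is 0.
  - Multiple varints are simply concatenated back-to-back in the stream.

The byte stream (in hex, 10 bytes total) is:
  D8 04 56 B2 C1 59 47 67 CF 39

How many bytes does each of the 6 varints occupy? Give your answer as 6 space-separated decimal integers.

Answer: 2 1 3 1 1 2

Derivation:
  byte[0]=0xD8 cont=1 payload=0x58=88: acc |= 88<<0 -> acc=88 shift=7
  byte[1]=0x04 cont=0 payload=0x04=4: acc |= 4<<7 -> acc=600 shift=14 [end]
Varint 1: bytes[0:2] = D8 04 -> value 600 (2 byte(s))
  byte[2]=0x56 cont=0 payload=0x56=86: acc |= 86<<0 -> acc=86 shift=7 [end]
Varint 2: bytes[2:3] = 56 -> value 86 (1 byte(s))
  byte[3]=0xB2 cont=1 payload=0x32=50: acc |= 50<<0 -> acc=50 shift=7
  byte[4]=0xC1 cont=1 payload=0x41=65: acc |= 65<<7 -> acc=8370 shift=14
  byte[5]=0x59 cont=0 payload=0x59=89: acc |= 89<<14 -> acc=1466546 shift=21 [end]
Varint 3: bytes[3:6] = B2 C1 59 -> value 1466546 (3 byte(s))
  byte[6]=0x47 cont=0 payload=0x47=71: acc |= 71<<0 -> acc=71 shift=7 [end]
Varint 4: bytes[6:7] = 47 -> value 71 (1 byte(s))
  byte[7]=0x67 cont=0 payload=0x67=103: acc |= 103<<0 -> acc=103 shift=7 [end]
Varint 5: bytes[7:8] = 67 -> value 103 (1 byte(s))
  byte[8]=0xCF cont=1 payload=0x4F=79: acc |= 79<<0 -> acc=79 shift=7
  byte[9]=0x39 cont=0 payload=0x39=57: acc |= 57<<7 -> acc=7375 shift=14 [end]
Varint 6: bytes[8:10] = CF 39 -> value 7375 (2 byte(s))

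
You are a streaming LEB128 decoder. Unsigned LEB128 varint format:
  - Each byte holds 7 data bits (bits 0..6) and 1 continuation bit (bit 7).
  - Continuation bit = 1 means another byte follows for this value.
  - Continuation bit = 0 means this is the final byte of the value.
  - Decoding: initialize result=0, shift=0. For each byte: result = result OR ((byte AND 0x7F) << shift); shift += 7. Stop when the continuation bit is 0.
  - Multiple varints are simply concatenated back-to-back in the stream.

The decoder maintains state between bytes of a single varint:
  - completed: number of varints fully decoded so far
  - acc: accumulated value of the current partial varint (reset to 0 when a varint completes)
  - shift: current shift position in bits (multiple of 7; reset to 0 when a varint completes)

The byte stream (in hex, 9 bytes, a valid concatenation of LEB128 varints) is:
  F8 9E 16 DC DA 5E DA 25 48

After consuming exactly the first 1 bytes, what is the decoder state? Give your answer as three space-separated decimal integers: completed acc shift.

Answer: 0 120 7

Derivation:
byte[0]=0xF8 cont=1 payload=0x78: acc |= 120<<0 -> completed=0 acc=120 shift=7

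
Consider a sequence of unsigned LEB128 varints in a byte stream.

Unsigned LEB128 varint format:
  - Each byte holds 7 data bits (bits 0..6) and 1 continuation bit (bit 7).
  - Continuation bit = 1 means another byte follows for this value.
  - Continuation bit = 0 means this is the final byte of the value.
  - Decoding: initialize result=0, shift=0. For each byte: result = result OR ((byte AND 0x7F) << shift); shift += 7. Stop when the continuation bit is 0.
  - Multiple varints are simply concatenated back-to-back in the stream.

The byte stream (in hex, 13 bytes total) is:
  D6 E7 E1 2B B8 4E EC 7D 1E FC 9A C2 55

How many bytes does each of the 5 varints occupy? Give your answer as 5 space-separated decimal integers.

Answer: 4 2 2 1 4

Derivation:
  byte[0]=0xD6 cont=1 payload=0x56=86: acc |= 86<<0 -> acc=86 shift=7
  byte[1]=0xE7 cont=1 payload=0x67=103: acc |= 103<<7 -> acc=13270 shift=14
  byte[2]=0xE1 cont=1 payload=0x61=97: acc |= 97<<14 -> acc=1602518 shift=21
  byte[3]=0x2B cont=0 payload=0x2B=43: acc |= 43<<21 -> acc=91780054 shift=28 [end]
Varint 1: bytes[0:4] = D6 E7 E1 2B -> value 91780054 (4 byte(s))
  byte[4]=0xB8 cont=1 payload=0x38=56: acc |= 56<<0 -> acc=56 shift=7
  byte[5]=0x4E cont=0 payload=0x4E=78: acc |= 78<<7 -> acc=10040 shift=14 [end]
Varint 2: bytes[4:6] = B8 4E -> value 10040 (2 byte(s))
  byte[6]=0xEC cont=1 payload=0x6C=108: acc |= 108<<0 -> acc=108 shift=7
  byte[7]=0x7D cont=0 payload=0x7D=125: acc |= 125<<7 -> acc=16108 shift=14 [end]
Varint 3: bytes[6:8] = EC 7D -> value 16108 (2 byte(s))
  byte[8]=0x1E cont=0 payload=0x1E=30: acc |= 30<<0 -> acc=30 shift=7 [end]
Varint 4: bytes[8:9] = 1E -> value 30 (1 byte(s))
  byte[9]=0xFC cont=1 payload=0x7C=124: acc |= 124<<0 -> acc=124 shift=7
  byte[10]=0x9A cont=1 payload=0x1A=26: acc |= 26<<7 -> acc=3452 shift=14
  byte[11]=0xC2 cont=1 payload=0x42=66: acc |= 66<<14 -> acc=1084796 shift=21
  byte[12]=0x55 cont=0 payload=0x55=85: acc |= 85<<21 -> acc=179342716 shift=28 [end]
Varint 5: bytes[9:13] = FC 9A C2 55 -> value 179342716 (4 byte(s))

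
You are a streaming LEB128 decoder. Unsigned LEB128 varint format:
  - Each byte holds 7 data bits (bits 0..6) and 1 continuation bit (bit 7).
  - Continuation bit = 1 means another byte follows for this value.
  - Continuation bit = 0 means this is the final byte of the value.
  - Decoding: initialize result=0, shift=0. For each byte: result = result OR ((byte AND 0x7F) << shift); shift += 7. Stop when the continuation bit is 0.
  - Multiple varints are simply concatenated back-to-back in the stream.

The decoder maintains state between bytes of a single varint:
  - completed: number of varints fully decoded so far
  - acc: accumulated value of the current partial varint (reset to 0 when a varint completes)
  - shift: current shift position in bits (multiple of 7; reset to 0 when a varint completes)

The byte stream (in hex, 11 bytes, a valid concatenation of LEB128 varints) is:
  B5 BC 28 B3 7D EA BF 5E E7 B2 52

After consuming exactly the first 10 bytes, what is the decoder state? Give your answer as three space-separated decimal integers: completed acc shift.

byte[0]=0xB5 cont=1 payload=0x35: acc |= 53<<0 -> completed=0 acc=53 shift=7
byte[1]=0xBC cont=1 payload=0x3C: acc |= 60<<7 -> completed=0 acc=7733 shift=14
byte[2]=0x28 cont=0 payload=0x28: varint #1 complete (value=663093); reset -> completed=1 acc=0 shift=0
byte[3]=0xB3 cont=1 payload=0x33: acc |= 51<<0 -> completed=1 acc=51 shift=7
byte[4]=0x7D cont=0 payload=0x7D: varint #2 complete (value=16051); reset -> completed=2 acc=0 shift=0
byte[5]=0xEA cont=1 payload=0x6A: acc |= 106<<0 -> completed=2 acc=106 shift=7
byte[6]=0xBF cont=1 payload=0x3F: acc |= 63<<7 -> completed=2 acc=8170 shift=14
byte[7]=0x5E cont=0 payload=0x5E: varint #3 complete (value=1548266); reset -> completed=3 acc=0 shift=0
byte[8]=0xE7 cont=1 payload=0x67: acc |= 103<<0 -> completed=3 acc=103 shift=7
byte[9]=0xB2 cont=1 payload=0x32: acc |= 50<<7 -> completed=3 acc=6503 shift=14

Answer: 3 6503 14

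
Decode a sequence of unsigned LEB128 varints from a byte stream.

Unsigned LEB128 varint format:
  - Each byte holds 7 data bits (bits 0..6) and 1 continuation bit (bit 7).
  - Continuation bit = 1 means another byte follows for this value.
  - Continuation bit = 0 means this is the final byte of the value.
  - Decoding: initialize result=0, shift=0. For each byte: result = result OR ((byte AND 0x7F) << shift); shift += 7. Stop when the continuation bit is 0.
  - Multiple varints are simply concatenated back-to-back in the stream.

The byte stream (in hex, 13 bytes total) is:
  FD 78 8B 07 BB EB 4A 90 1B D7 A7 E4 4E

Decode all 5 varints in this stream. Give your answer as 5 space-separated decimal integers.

  byte[0]=0xFD cont=1 payload=0x7D=125: acc |= 125<<0 -> acc=125 shift=7
  byte[1]=0x78 cont=0 payload=0x78=120: acc |= 120<<7 -> acc=15485 shift=14 [end]
Varint 1: bytes[0:2] = FD 78 -> value 15485 (2 byte(s))
  byte[2]=0x8B cont=1 payload=0x0B=11: acc |= 11<<0 -> acc=11 shift=7
  byte[3]=0x07 cont=0 payload=0x07=7: acc |= 7<<7 -> acc=907 shift=14 [end]
Varint 2: bytes[2:4] = 8B 07 -> value 907 (2 byte(s))
  byte[4]=0xBB cont=1 payload=0x3B=59: acc |= 59<<0 -> acc=59 shift=7
  byte[5]=0xEB cont=1 payload=0x6B=107: acc |= 107<<7 -> acc=13755 shift=14
  byte[6]=0x4A cont=0 payload=0x4A=74: acc |= 74<<14 -> acc=1226171 shift=21 [end]
Varint 3: bytes[4:7] = BB EB 4A -> value 1226171 (3 byte(s))
  byte[7]=0x90 cont=1 payload=0x10=16: acc |= 16<<0 -> acc=16 shift=7
  byte[8]=0x1B cont=0 payload=0x1B=27: acc |= 27<<7 -> acc=3472 shift=14 [end]
Varint 4: bytes[7:9] = 90 1B -> value 3472 (2 byte(s))
  byte[9]=0xD7 cont=1 payload=0x57=87: acc |= 87<<0 -> acc=87 shift=7
  byte[10]=0xA7 cont=1 payload=0x27=39: acc |= 39<<7 -> acc=5079 shift=14
  byte[11]=0xE4 cont=1 payload=0x64=100: acc |= 100<<14 -> acc=1643479 shift=21
  byte[12]=0x4E cont=0 payload=0x4E=78: acc |= 78<<21 -> acc=165221335 shift=28 [end]
Varint 5: bytes[9:13] = D7 A7 E4 4E -> value 165221335 (4 byte(s))

Answer: 15485 907 1226171 3472 165221335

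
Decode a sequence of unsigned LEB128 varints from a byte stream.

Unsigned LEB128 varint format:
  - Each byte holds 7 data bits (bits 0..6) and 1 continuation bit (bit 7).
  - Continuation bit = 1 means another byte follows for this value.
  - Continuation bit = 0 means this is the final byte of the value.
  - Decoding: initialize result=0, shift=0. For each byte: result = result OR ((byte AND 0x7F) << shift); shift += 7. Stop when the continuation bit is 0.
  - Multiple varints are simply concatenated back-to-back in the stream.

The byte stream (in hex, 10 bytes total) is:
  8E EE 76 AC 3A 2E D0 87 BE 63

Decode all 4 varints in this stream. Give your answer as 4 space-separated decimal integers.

  byte[0]=0x8E cont=1 payload=0x0E=14: acc |= 14<<0 -> acc=14 shift=7
  byte[1]=0xEE cont=1 payload=0x6E=110: acc |= 110<<7 -> acc=14094 shift=14
  byte[2]=0x76 cont=0 payload=0x76=118: acc |= 118<<14 -> acc=1947406 shift=21 [end]
Varint 1: bytes[0:3] = 8E EE 76 -> value 1947406 (3 byte(s))
  byte[3]=0xAC cont=1 payload=0x2C=44: acc |= 44<<0 -> acc=44 shift=7
  byte[4]=0x3A cont=0 payload=0x3A=58: acc |= 58<<7 -> acc=7468 shift=14 [end]
Varint 2: bytes[3:5] = AC 3A -> value 7468 (2 byte(s))
  byte[5]=0x2E cont=0 payload=0x2E=46: acc |= 46<<0 -> acc=46 shift=7 [end]
Varint 3: bytes[5:6] = 2E -> value 46 (1 byte(s))
  byte[6]=0xD0 cont=1 payload=0x50=80: acc |= 80<<0 -> acc=80 shift=7
  byte[7]=0x87 cont=1 payload=0x07=7: acc |= 7<<7 -> acc=976 shift=14
  byte[8]=0xBE cont=1 payload=0x3E=62: acc |= 62<<14 -> acc=1016784 shift=21
  byte[9]=0x63 cont=0 payload=0x63=99: acc |= 99<<21 -> acc=208634832 shift=28 [end]
Varint 4: bytes[6:10] = D0 87 BE 63 -> value 208634832 (4 byte(s))

Answer: 1947406 7468 46 208634832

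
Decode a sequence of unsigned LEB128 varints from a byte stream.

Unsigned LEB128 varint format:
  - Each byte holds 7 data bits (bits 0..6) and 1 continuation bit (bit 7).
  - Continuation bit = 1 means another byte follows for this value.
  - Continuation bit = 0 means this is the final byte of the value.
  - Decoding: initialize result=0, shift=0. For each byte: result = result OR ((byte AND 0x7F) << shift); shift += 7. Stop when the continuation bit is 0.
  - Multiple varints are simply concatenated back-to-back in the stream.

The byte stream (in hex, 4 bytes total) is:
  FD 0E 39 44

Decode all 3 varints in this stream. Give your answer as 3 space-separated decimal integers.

Answer: 1917 57 68

Derivation:
  byte[0]=0xFD cont=1 payload=0x7D=125: acc |= 125<<0 -> acc=125 shift=7
  byte[1]=0x0E cont=0 payload=0x0E=14: acc |= 14<<7 -> acc=1917 shift=14 [end]
Varint 1: bytes[0:2] = FD 0E -> value 1917 (2 byte(s))
  byte[2]=0x39 cont=0 payload=0x39=57: acc |= 57<<0 -> acc=57 shift=7 [end]
Varint 2: bytes[2:3] = 39 -> value 57 (1 byte(s))
  byte[3]=0x44 cont=0 payload=0x44=68: acc |= 68<<0 -> acc=68 shift=7 [end]
Varint 3: bytes[3:4] = 44 -> value 68 (1 byte(s))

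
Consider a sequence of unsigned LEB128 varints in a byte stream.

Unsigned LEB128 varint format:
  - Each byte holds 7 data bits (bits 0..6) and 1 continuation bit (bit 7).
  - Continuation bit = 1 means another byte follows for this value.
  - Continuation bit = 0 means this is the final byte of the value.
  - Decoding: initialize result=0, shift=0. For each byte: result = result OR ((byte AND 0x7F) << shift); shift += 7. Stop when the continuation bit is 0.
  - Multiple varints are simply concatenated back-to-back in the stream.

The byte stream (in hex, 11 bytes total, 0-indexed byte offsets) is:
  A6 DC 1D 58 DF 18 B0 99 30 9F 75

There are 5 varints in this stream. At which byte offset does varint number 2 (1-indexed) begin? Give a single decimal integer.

Answer: 3

Derivation:
  byte[0]=0xA6 cont=1 payload=0x26=38: acc |= 38<<0 -> acc=38 shift=7
  byte[1]=0xDC cont=1 payload=0x5C=92: acc |= 92<<7 -> acc=11814 shift=14
  byte[2]=0x1D cont=0 payload=0x1D=29: acc |= 29<<14 -> acc=486950 shift=21 [end]
Varint 1: bytes[0:3] = A6 DC 1D -> value 486950 (3 byte(s))
  byte[3]=0x58 cont=0 payload=0x58=88: acc |= 88<<0 -> acc=88 shift=7 [end]
Varint 2: bytes[3:4] = 58 -> value 88 (1 byte(s))
  byte[4]=0xDF cont=1 payload=0x5F=95: acc |= 95<<0 -> acc=95 shift=7
  byte[5]=0x18 cont=0 payload=0x18=24: acc |= 24<<7 -> acc=3167 shift=14 [end]
Varint 3: bytes[4:6] = DF 18 -> value 3167 (2 byte(s))
  byte[6]=0xB0 cont=1 payload=0x30=48: acc |= 48<<0 -> acc=48 shift=7
  byte[7]=0x99 cont=1 payload=0x19=25: acc |= 25<<7 -> acc=3248 shift=14
  byte[8]=0x30 cont=0 payload=0x30=48: acc |= 48<<14 -> acc=789680 shift=21 [end]
Varint 4: bytes[6:9] = B0 99 30 -> value 789680 (3 byte(s))
  byte[9]=0x9F cont=1 payload=0x1F=31: acc |= 31<<0 -> acc=31 shift=7
  byte[10]=0x75 cont=0 payload=0x75=117: acc |= 117<<7 -> acc=15007 shift=14 [end]
Varint 5: bytes[9:11] = 9F 75 -> value 15007 (2 byte(s))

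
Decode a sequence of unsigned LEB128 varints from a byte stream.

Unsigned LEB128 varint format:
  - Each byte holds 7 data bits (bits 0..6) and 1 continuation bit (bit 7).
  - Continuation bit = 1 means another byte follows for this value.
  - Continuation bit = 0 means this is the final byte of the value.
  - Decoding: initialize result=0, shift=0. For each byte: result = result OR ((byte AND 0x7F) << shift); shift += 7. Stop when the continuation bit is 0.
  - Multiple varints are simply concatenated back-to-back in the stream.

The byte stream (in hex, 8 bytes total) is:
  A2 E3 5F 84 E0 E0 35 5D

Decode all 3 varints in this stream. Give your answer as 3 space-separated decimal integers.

Answer: 1569186 112734212 93

Derivation:
  byte[0]=0xA2 cont=1 payload=0x22=34: acc |= 34<<0 -> acc=34 shift=7
  byte[1]=0xE3 cont=1 payload=0x63=99: acc |= 99<<7 -> acc=12706 shift=14
  byte[2]=0x5F cont=0 payload=0x5F=95: acc |= 95<<14 -> acc=1569186 shift=21 [end]
Varint 1: bytes[0:3] = A2 E3 5F -> value 1569186 (3 byte(s))
  byte[3]=0x84 cont=1 payload=0x04=4: acc |= 4<<0 -> acc=4 shift=7
  byte[4]=0xE0 cont=1 payload=0x60=96: acc |= 96<<7 -> acc=12292 shift=14
  byte[5]=0xE0 cont=1 payload=0x60=96: acc |= 96<<14 -> acc=1585156 shift=21
  byte[6]=0x35 cont=0 payload=0x35=53: acc |= 53<<21 -> acc=112734212 shift=28 [end]
Varint 2: bytes[3:7] = 84 E0 E0 35 -> value 112734212 (4 byte(s))
  byte[7]=0x5D cont=0 payload=0x5D=93: acc |= 93<<0 -> acc=93 shift=7 [end]
Varint 3: bytes[7:8] = 5D -> value 93 (1 byte(s))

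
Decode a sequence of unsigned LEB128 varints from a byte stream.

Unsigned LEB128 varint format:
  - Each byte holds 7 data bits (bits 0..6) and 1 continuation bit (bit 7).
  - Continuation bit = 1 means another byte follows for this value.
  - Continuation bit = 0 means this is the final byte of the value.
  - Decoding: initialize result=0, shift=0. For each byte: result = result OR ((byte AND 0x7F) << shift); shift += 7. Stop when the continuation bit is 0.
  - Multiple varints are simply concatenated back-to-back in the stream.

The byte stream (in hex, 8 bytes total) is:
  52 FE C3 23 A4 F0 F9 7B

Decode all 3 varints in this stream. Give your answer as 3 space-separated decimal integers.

Answer: 82 582142 259946532

Derivation:
  byte[0]=0x52 cont=0 payload=0x52=82: acc |= 82<<0 -> acc=82 shift=7 [end]
Varint 1: bytes[0:1] = 52 -> value 82 (1 byte(s))
  byte[1]=0xFE cont=1 payload=0x7E=126: acc |= 126<<0 -> acc=126 shift=7
  byte[2]=0xC3 cont=1 payload=0x43=67: acc |= 67<<7 -> acc=8702 shift=14
  byte[3]=0x23 cont=0 payload=0x23=35: acc |= 35<<14 -> acc=582142 shift=21 [end]
Varint 2: bytes[1:4] = FE C3 23 -> value 582142 (3 byte(s))
  byte[4]=0xA4 cont=1 payload=0x24=36: acc |= 36<<0 -> acc=36 shift=7
  byte[5]=0xF0 cont=1 payload=0x70=112: acc |= 112<<7 -> acc=14372 shift=14
  byte[6]=0xF9 cont=1 payload=0x79=121: acc |= 121<<14 -> acc=1996836 shift=21
  byte[7]=0x7B cont=0 payload=0x7B=123: acc |= 123<<21 -> acc=259946532 shift=28 [end]
Varint 3: bytes[4:8] = A4 F0 F9 7B -> value 259946532 (4 byte(s))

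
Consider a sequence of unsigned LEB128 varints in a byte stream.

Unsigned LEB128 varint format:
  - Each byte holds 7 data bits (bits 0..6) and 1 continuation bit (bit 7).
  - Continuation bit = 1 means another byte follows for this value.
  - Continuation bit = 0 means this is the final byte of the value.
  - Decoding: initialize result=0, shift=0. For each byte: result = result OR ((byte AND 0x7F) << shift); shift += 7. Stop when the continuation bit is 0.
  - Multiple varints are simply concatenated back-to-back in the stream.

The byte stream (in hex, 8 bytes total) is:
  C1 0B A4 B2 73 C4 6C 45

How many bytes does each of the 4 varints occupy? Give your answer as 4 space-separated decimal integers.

  byte[0]=0xC1 cont=1 payload=0x41=65: acc |= 65<<0 -> acc=65 shift=7
  byte[1]=0x0B cont=0 payload=0x0B=11: acc |= 11<<7 -> acc=1473 shift=14 [end]
Varint 1: bytes[0:2] = C1 0B -> value 1473 (2 byte(s))
  byte[2]=0xA4 cont=1 payload=0x24=36: acc |= 36<<0 -> acc=36 shift=7
  byte[3]=0xB2 cont=1 payload=0x32=50: acc |= 50<<7 -> acc=6436 shift=14
  byte[4]=0x73 cont=0 payload=0x73=115: acc |= 115<<14 -> acc=1890596 shift=21 [end]
Varint 2: bytes[2:5] = A4 B2 73 -> value 1890596 (3 byte(s))
  byte[5]=0xC4 cont=1 payload=0x44=68: acc |= 68<<0 -> acc=68 shift=7
  byte[6]=0x6C cont=0 payload=0x6C=108: acc |= 108<<7 -> acc=13892 shift=14 [end]
Varint 3: bytes[5:7] = C4 6C -> value 13892 (2 byte(s))
  byte[7]=0x45 cont=0 payload=0x45=69: acc |= 69<<0 -> acc=69 shift=7 [end]
Varint 4: bytes[7:8] = 45 -> value 69 (1 byte(s))

Answer: 2 3 2 1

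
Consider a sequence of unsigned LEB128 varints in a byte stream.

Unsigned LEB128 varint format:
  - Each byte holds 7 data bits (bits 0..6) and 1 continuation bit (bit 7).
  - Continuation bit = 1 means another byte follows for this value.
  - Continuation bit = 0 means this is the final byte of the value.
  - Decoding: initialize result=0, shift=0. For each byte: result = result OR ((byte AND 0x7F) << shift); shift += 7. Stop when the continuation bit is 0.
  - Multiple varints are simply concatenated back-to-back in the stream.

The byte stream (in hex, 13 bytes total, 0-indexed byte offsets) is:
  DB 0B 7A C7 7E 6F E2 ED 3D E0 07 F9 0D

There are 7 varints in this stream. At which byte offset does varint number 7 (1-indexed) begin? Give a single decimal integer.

Answer: 11

Derivation:
  byte[0]=0xDB cont=1 payload=0x5B=91: acc |= 91<<0 -> acc=91 shift=7
  byte[1]=0x0B cont=0 payload=0x0B=11: acc |= 11<<7 -> acc=1499 shift=14 [end]
Varint 1: bytes[0:2] = DB 0B -> value 1499 (2 byte(s))
  byte[2]=0x7A cont=0 payload=0x7A=122: acc |= 122<<0 -> acc=122 shift=7 [end]
Varint 2: bytes[2:3] = 7A -> value 122 (1 byte(s))
  byte[3]=0xC7 cont=1 payload=0x47=71: acc |= 71<<0 -> acc=71 shift=7
  byte[4]=0x7E cont=0 payload=0x7E=126: acc |= 126<<7 -> acc=16199 shift=14 [end]
Varint 3: bytes[3:5] = C7 7E -> value 16199 (2 byte(s))
  byte[5]=0x6F cont=0 payload=0x6F=111: acc |= 111<<0 -> acc=111 shift=7 [end]
Varint 4: bytes[5:6] = 6F -> value 111 (1 byte(s))
  byte[6]=0xE2 cont=1 payload=0x62=98: acc |= 98<<0 -> acc=98 shift=7
  byte[7]=0xED cont=1 payload=0x6D=109: acc |= 109<<7 -> acc=14050 shift=14
  byte[8]=0x3D cont=0 payload=0x3D=61: acc |= 61<<14 -> acc=1013474 shift=21 [end]
Varint 5: bytes[6:9] = E2 ED 3D -> value 1013474 (3 byte(s))
  byte[9]=0xE0 cont=1 payload=0x60=96: acc |= 96<<0 -> acc=96 shift=7
  byte[10]=0x07 cont=0 payload=0x07=7: acc |= 7<<7 -> acc=992 shift=14 [end]
Varint 6: bytes[9:11] = E0 07 -> value 992 (2 byte(s))
  byte[11]=0xF9 cont=1 payload=0x79=121: acc |= 121<<0 -> acc=121 shift=7
  byte[12]=0x0D cont=0 payload=0x0D=13: acc |= 13<<7 -> acc=1785 shift=14 [end]
Varint 7: bytes[11:13] = F9 0D -> value 1785 (2 byte(s))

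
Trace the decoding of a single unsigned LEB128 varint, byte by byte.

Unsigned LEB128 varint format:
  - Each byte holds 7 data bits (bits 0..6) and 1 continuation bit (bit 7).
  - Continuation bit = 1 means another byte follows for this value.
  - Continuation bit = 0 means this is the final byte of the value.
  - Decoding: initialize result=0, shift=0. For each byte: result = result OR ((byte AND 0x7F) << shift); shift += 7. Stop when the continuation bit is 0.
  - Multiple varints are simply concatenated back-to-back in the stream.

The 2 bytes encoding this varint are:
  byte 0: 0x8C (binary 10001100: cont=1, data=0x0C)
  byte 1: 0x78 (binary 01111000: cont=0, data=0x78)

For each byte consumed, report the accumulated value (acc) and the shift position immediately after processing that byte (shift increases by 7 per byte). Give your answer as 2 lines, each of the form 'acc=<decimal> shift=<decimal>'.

Answer: acc=12 shift=7
acc=15372 shift=14

Derivation:
byte 0=0x8C: payload=0x0C=12, contrib = 12<<0 = 12; acc -> 12, shift -> 7
byte 1=0x78: payload=0x78=120, contrib = 120<<7 = 15360; acc -> 15372, shift -> 14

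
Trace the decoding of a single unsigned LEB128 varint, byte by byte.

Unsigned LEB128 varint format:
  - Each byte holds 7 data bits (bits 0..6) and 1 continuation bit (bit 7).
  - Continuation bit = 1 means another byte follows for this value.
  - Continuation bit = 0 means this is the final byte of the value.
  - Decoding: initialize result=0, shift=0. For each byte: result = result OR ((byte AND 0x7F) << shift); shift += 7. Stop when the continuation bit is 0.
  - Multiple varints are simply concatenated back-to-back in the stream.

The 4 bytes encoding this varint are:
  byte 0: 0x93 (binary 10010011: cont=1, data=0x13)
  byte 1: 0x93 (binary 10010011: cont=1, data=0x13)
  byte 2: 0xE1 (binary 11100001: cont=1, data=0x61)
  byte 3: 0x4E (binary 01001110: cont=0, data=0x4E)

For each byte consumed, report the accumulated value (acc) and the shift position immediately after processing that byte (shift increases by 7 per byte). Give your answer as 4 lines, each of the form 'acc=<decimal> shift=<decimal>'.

Answer: acc=19 shift=7
acc=2451 shift=14
acc=1591699 shift=21
acc=165169555 shift=28

Derivation:
byte 0=0x93: payload=0x13=19, contrib = 19<<0 = 19; acc -> 19, shift -> 7
byte 1=0x93: payload=0x13=19, contrib = 19<<7 = 2432; acc -> 2451, shift -> 14
byte 2=0xE1: payload=0x61=97, contrib = 97<<14 = 1589248; acc -> 1591699, shift -> 21
byte 3=0x4E: payload=0x4E=78, contrib = 78<<21 = 163577856; acc -> 165169555, shift -> 28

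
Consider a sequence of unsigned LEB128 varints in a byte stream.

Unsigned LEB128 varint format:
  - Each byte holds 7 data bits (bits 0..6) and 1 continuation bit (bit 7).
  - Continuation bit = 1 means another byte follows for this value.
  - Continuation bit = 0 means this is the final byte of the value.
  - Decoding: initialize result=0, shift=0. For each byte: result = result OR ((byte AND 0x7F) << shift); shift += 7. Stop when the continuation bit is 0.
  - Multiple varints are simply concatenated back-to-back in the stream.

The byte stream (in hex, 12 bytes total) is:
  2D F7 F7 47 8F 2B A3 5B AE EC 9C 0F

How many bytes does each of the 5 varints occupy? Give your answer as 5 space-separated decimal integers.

  byte[0]=0x2D cont=0 payload=0x2D=45: acc |= 45<<0 -> acc=45 shift=7 [end]
Varint 1: bytes[0:1] = 2D -> value 45 (1 byte(s))
  byte[1]=0xF7 cont=1 payload=0x77=119: acc |= 119<<0 -> acc=119 shift=7
  byte[2]=0xF7 cont=1 payload=0x77=119: acc |= 119<<7 -> acc=15351 shift=14
  byte[3]=0x47 cont=0 payload=0x47=71: acc |= 71<<14 -> acc=1178615 shift=21 [end]
Varint 2: bytes[1:4] = F7 F7 47 -> value 1178615 (3 byte(s))
  byte[4]=0x8F cont=1 payload=0x0F=15: acc |= 15<<0 -> acc=15 shift=7
  byte[5]=0x2B cont=0 payload=0x2B=43: acc |= 43<<7 -> acc=5519 shift=14 [end]
Varint 3: bytes[4:6] = 8F 2B -> value 5519 (2 byte(s))
  byte[6]=0xA3 cont=1 payload=0x23=35: acc |= 35<<0 -> acc=35 shift=7
  byte[7]=0x5B cont=0 payload=0x5B=91: acc |= 91<<7 -> acc=11683 shift=14 [end]
Varint 4: bytes[6:8] = A3 5B -> value 11683 (2 byte(s))
  byte[8]=0xAE cont=1 payload=0x2E=46: acc |= 46<<0 -> acc=46 shift=7
  byte[9]=0xEC cont=1 payload=0x6C=108: acc |= 108<<7 -> acc=13870 shift=14
  byte[10]=0x9C cont=1 payload=0x1C=28: acc |= 28<<14 -> acc=472622 shift=21
  byte[11]=0x0F cont=0 payload=0x0F=15: acc |= 15<<21 -> acc=31929902 shift=28 [end]
Varint 5: bytes[8:12] = AE EC 9C 0F -> value 31929902 (4 byte(s))

Answer: 1 3 2 2 4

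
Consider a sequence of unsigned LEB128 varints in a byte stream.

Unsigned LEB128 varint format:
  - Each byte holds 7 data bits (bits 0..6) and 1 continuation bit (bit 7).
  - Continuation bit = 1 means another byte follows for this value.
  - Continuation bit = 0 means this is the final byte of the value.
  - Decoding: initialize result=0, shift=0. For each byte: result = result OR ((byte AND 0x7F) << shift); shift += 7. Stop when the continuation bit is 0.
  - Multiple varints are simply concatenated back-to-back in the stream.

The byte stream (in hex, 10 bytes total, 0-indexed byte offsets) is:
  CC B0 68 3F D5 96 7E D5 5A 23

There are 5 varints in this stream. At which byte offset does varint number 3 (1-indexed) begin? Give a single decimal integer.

  byte[0]=0xCC cont=1 payload=0x4C=76: acc |= 76<<0 -> acc=76 shift=7
  byte[1]=0xB0 cont=1 payload=0x30=48: acc |= 48<<7 -> acc=6220 shift=14
  byte[2]=0x68 cont=0 payload=0x68=104: acc |= 104<<14 -> acc=1710156 shift=21 [end]
Varint 1: bytes[0:3] = CC B0 68 -> value 1710156 (3 byte(s))
  byte[3]=0x3F cont=0 payload=0x3F=63: acc |= 63<<0 -> acc=63 shift=7 [end]
Varint 2: bytes[3:4] = 3F -> value 63 (1 byte(s))
  byte[4]=0xD5 cont=1 payload=0x55=85: acc |= 85<<0 -> acc=85 shift=7
  byte[5]=0x96 cont=1 payload=0x16=22: acc |= 22<<7 -> acc=2901 shift=14
  byte[6]=0x7E cont=0 payload=0x7E=126: acc |= 126<<14 -> acc=2067285 shift=21 [end]
Varint 3: bytes[4:7] = D5 96 7E -> value 2067285 (3 byte(s))
  byte[7]=0xD5 cont=1 payload=0x55=85: acc |= 85<<0 -> acc=85 shift=7
  byte[8]=0x5A cont=0 payload=0x5A=90: acc |= 90<<7 -> acc=11605 shift=14 [end]
Varint 4: bytes[7:9] = D5 5A -> value 11605 (2 byte(s))
  byte[9]=0x23 cont=0 payload=0x23=35: acc |= 35<<0 -> acc=35 shift=7 [end]
Varint 5: bytes[9:10] = 23 -> value 35 (1 byte(s))

Answer: 4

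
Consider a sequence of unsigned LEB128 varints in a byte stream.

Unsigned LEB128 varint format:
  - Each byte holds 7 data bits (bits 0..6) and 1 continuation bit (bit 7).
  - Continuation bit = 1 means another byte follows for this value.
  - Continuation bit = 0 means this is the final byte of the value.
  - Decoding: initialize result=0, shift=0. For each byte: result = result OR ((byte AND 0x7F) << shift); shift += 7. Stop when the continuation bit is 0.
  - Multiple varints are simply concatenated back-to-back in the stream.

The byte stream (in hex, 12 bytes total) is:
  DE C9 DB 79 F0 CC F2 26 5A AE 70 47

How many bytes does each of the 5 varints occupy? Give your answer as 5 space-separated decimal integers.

  byte[0]=0xDE cont=1 payload=0x5E=94: acc |= 94<<0 -> acc=94 shift=7
  byte[1]=0xC9 cont=1 payload=0x49=73: acc |= 73<<7 -> acc=9438 shift=14
  byte[2]=0xDB cont=1 payload=0x5B=91: acc |= 91<<14 -> acc=1500382 shift=21
  byte[3]=0x79 cont=0 payload=0x79=121: acc |= 121<<21 -> acc=255255774 shift=28 [end]
Varint 1: bytes[0:4] = DE C9 DB 79 -> value 255255774 (4 byte(s))
  byte[4]=0xF0 cont=1 payload=0x70=112: acc |= 112<<0 -> acc=112 shift=7
  byte[5]=0xCC cont=1 payload=0x4C=76: acc |= 76<<7 -> acc=9840 shift=14
  byte[6]=0xF2 cont=1 payload=0x72=114: acc |= 114<<14 -> acc=1877616 shift=21
  byte[7]=0x26 cont=0 payload=0x26=38: acc |= 38<<21 -> acc=81569392 shift=28 [end]
Varint 2: bytes[4:8] = F0 CC F2 26 -> value 81569392 (4 byte(s))
  byte[8]=0x5A cont=0 payload=0x5A=90: acc |= 90<<0 -> acc=90 shift=7 [end]
Varint 3: bytes[8:9] = 5A -> value 90 (1 byte(s))
  byte[9]=0xAE cont=1 payload=0x2E=46: acc |= 46<<0 -> acc=46 shift=7
  byte[10]=0x70 cont=0 payload=0x70=112: acc |= 112<<7 -> acc=14382 shift=14 [end]
Varint 4: bytes[9:11] = AE 70 -> value 14382 (2 byte(s))
  byte[11]=0x47 cont=0 payload=0x47=71: acc |= 71<<0 -> acc=71 shift=7 [end]
Varint 5: bytes[11:12] = 47 -> value 71 (1 byte(s))

Answer: 4 4 1 2 1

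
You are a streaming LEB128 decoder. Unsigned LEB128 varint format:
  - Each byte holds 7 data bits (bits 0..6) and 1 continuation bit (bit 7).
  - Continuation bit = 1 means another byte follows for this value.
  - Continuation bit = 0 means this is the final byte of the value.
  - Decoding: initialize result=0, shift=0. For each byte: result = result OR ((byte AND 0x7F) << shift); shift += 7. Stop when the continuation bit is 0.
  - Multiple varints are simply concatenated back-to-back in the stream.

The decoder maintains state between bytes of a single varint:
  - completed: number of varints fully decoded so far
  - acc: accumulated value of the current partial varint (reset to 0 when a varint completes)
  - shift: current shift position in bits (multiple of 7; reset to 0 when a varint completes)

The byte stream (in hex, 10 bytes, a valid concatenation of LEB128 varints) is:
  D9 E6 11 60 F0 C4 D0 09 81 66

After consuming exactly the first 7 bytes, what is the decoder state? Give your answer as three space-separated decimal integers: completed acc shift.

Answer: 2 1319536 21

Derivation:
byte[0]=0xD9 cont=1 payload=0x59: acc |= 89<<0 -> completed=0 acc=89 shift=7
byte[1]=0xE6 cont=1 payload=0x66: acc |= 102<<7 -> completed=0 acc=13145 shift=14
byte[2]=0x11 cont=0 payload=0x11: varint #1 complete (value=291673); reset -> completed=1 acc=0 shift=0
byte[3]=0x60 cont=0 payload=0x60: varint #2 complete (value=96); reset -> completed=2 acc=0 shift=0
byte[4]=0xF0 cont=1 payload=0x70: acc |= 112<<0 -> completed=2 acc=112 shift=7
byte[5]=0xC4 cont=1 payload=0x44: acc |= 68<<7 -> completed=2 acc=8816 shift=14
byte[6]=0xD0 cont=1 payload=0x50: acc |= 80<<14 -> completed=2 acc=1319536 shift=21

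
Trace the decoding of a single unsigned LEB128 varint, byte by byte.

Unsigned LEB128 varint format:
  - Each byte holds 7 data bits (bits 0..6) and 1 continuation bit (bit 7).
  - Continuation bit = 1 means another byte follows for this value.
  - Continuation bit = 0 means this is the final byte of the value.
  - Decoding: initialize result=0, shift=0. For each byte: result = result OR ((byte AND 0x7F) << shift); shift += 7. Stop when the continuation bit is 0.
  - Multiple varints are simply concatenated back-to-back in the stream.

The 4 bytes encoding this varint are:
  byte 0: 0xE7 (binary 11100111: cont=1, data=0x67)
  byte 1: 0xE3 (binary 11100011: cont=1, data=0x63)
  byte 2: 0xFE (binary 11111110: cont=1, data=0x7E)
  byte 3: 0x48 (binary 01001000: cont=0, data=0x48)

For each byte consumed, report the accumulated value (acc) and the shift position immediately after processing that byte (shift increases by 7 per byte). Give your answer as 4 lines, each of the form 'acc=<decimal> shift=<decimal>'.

Answer: acc=103 shift=7
acc=12775 shift=14
acc=2077159 shift=21
acc=153072103 shift=28

Derivation:
byte 0=0xE7: payload=0x67=103, contrib = 103<<0 = 103; acc -> 103, shift -> 7
byte 1=0xE3: payload=0x63=99, contrib = 99<<7 = 12672; acc -> 12775, shift -> 14
byte 2=0xFE: payload=0x7E=126, contrib = 126<<14 = 2064384; acc -> 2077159, shift -> 21
byte 3=0x48: payload=0x48=72, contrib = 72<<21 = 150994944; acc -> 153072103, shift -> 28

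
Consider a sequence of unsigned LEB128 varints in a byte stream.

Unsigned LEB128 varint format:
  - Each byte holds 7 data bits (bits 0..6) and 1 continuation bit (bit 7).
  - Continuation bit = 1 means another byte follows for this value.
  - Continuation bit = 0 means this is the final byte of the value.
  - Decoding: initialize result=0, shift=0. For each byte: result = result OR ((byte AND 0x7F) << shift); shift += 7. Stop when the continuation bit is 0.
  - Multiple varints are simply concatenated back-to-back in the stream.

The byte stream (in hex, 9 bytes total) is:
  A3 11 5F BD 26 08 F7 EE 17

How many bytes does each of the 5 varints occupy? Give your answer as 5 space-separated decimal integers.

Answer: 2 1 2 1 3

Derivation:
  byte[0]=0xA3 cont=1 payload=0x23=35: acc |= 35<<0 -> acc=35 shift=7
  byte[1]=0x11 cont=0 payload=0x11=17: acc |= 17<<7 -> acc=2211 shift=14 [end]
Varint 1: bytes[0:2] = A3 11 -> value 2211 (2 byte(s))
  byte[2]=0x5F cont=0 payload=0x5F=95: acc |= 95<<0 -> acc=95 shift=7 [end]
Varint 2: bytes[2:3] = 5F -> value 95 (1 byte(s))
  byte[3]=0xBD cont=1 payload=0x3D=61: acc |= 61<<0 -> acc=61 shift=7
  byte[4]=0x26 cont=0 payload=0x26=38: acc |= 38<<7 -> acc=4925 shift=14 [end]
Varint 3: bytes[3:5] = BD 26 -> value 4925 (2 byte(s))
  byte[5]=0x08 cont=0 payload=0x08=8: acc |= 8<<0 -> acc=8 shift=7 [end]
Varint 4: bytes[5:6] = 08 -> value 8 (1 byte(s))
  byte[6]=0xF7 cont=1 payload=0x77=119: acc |= 119<<0 -> acc=119 shift=7
  byte[7]=0xEE cont=1 payload=0x6E=110: acc |= 110<<7 -> acc=14199 shift=14
  byte[8]=0x17 cont=0 payload=0x17=23: acc |= 23<<14 -> acc=391031 shift=21 [end]
Varint 5: bytes[6:9] = F7 EE 17 -> value 391031 (3 byte(s))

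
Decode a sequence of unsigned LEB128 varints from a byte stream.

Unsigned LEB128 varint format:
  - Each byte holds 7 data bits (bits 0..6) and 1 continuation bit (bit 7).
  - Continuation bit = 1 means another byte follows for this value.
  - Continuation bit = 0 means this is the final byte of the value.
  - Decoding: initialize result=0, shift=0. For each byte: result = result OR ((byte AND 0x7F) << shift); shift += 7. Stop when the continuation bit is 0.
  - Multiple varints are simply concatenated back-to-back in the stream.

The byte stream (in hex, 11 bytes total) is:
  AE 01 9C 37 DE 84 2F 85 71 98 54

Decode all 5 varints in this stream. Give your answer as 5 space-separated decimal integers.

  byte[0]=0xAE cont=1 payload=0x2E=46: acc |= 46<<0 -> acc=46 shift=7
  byte[1]=0x01 cont=0 payload=0x01=1: acc |= 1<<7 -> acc=174 shift=14 [end]
Varint 1: bytes[0:2] = AE 01 -> value 174 (2 byte(s))
  byte[2]=0x9C cont=1 payload=0x1C=28: acc |= 28<<0 -> acc=28 shift=7
  byte[3]=0x37 cont=0 payload=0x37=55: acc |= 55<<7 -> acc=7068 shift=14 [end]
Varint 2: bytes[2:4] = 9C 37 -> value 7068 (2 byte(s))
  byte[4]=0xDE cont=1 payload=0x5E=94: acc |= 94<<0 -> acc=94 shift=7
  byte[5]=0x84 cont=1 payload=0x04=4: acc |= 4<<7 -> acc=606 shift=14
  byte[6]=0x2F cont=0 payload=0x2F=47: acc |= 47<<14 -> acc=770654 shift=21 [end]
Varint 3: bytes[4:7] = DE 84 2F -> value 770654 (3 byte(s))
  byte[7]=0x85 cont=1 payload=0x05=5: acc |= 5<<0 -> acc=5 shift=7
  byte[8]=0x71 cont=0 payload=0x71=113: acc |= 113<<7 -> acc=14469 shift=14 [end]
Varint 4: bytes[7:9] = 85 71 -> value 14469 (2 byte(s))
  byte[9]=0x98 cont=1 payload=0x18=24: acc |= 24<<0 -> acc=24 shift=7
  byte[10]=0x54 cont=0 payload=0x54=84: acc |= 84<<7 -> acc=10776 shift=14 [end]
Varint 5: bytes[9:11] = 98 54 -> value 10776 (2 byte(s))

Answer: 174 7068 770654 14469 10776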